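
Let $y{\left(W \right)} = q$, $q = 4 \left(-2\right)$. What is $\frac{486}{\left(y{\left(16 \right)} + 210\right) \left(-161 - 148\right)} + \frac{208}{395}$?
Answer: $\frac{2131829}{4109185} \approx 0.5188$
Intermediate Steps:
$q = -8$
$y{\left(W \right)} = -8$
$\frac{486}{\left(y{\left(16 \right)} + 210\right) \left(-161 - 148\right)} + \frac{208}{395} = \frac{486}{\left(-8 + 210\right) \left(-161 - 148\right)} + \frac{208}{395} = \frac{486}{202 \left(-309\right)} + 208 \cdot \frac{1}{395} = \frac{486}{-62418} + \frac{208}{395} = 486 \left(- \frac{1}{62418}\right) + \frac{208}{395} = - \frac{81}{10403} + \frac{208}{395} = \frac{2131829}{4109185}$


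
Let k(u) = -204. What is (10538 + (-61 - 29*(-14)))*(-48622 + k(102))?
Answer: -531373358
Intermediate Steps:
(10538 + (-61 - 29*(-14)))*(-48622 + k(102)) = (10538 + (-61 - 29*(-14)))*(-48622 - 204) = (10538 + (-61 + 406))*(-48826) = (10538 + 345)*(-48826) = 10883*(-48826) = -531373358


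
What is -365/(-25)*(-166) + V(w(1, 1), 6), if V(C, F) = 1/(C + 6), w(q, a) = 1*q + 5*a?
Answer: -145411/60 ≈ -2423.5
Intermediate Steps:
w(q, a) = q + 5*a
V(C, F) = 1/(6 + C)
-365/(-25)*(-166) + V(w(1, 1), 6) = -365/(-25)*(-166) + 1/(6 + (1 + 5*1)) = -365*(-1/25)*(-166) + 1/(6 + (1 + 5)) = (73/5)*(-166) + 1/(6 + 6) = -12118/5 + 1/12 = -145411/60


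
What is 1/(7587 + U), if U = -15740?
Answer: -1/8153 ≈ -0.00012265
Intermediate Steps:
1/(7587 + U) = 1/(7587 - 15740) = 1/(-8153) = -1/8153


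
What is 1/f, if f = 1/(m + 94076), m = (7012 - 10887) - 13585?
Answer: 76616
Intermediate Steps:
m = -17460 (m = -3875 - 13585 = -17460)
f = 1/76616 (f = 1/(-17460 + 94076) = 1/76616 ≈ 1.3052e-5)
1/f = 1/(1/76616) = 76616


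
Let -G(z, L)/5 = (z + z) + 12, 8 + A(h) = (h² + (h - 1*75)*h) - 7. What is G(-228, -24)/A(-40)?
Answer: 444/1237 ≈ 0.35893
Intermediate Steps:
A(h) = -15 + h² + h*(-75 + h) (A(h) = -8 + ((h² + (h - 1*75)*h) - 7) = -8 + ((h² + (h - 75)*h) - 7) = -8 + ((h² + (-75 + h)*h) - 7) = -8 + ((h² + h*(-75 + h)) - 7) = -8 + (-7 + h² + h*(-75 + h)) = -15 + h² + h*(-75 + h))
G(z, L) = -60 - 10*z (G(z, L) = -5*((z + z) + 12) = -5*(2*z + 12) = -5*(12 + 2*z) = -60 - 10*z)
G(-228, -24)/A(-40) = (-60 - 10*(-228))/(-15 - 75*(-40) + 2*(-40)²) = (-60 + 2280)/(-15 + 3000 + 2*1600) = 2220/(-15 + 3000 + 3200) = 2220/6185 = 2220*(1/6185) = 444/1237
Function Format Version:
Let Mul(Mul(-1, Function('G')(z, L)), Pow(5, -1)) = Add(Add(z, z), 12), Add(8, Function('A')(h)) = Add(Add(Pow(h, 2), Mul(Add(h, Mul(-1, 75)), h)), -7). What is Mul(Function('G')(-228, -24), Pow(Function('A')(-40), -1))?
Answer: Rational(444, 1237) ≈ 0.35893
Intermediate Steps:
Function('A')(h) = Add(-15, Pow(h, 2), Mul(h, Add(-75, h))) (Function('A')(h) = Add(-8, Add(Add(Pow(h, 2), Mul(Add(h, Mul(-1, 75)), h)), -7)) = Add(-8, Add(Add(Pow(h, 2), Mul(Add(h, -75), h)), -7)) = Add(-8, Add(Add(Pow(h, 2), Mul(Add(-75, h), h)), -7)) = Add(-8, Add(Add(Pow(h, 2), Mul(h, Add(-75, h))), -7)) = Add(-8, Add(-7, Pow(h, 2), Mul(h, Add(-75, h)))) = Add(-15, Pow(h, 2), Mul(h, Add(-75, h))))
Function('G')(z, L) = Add(-60, Mul(-10, z)) (Function('G')(z, L) = Mul(-5, Add(Add(z, z), 12)) = Mul(-5, Add(Mul(2, z), 12)) = Mul(-5, Add(12, Mul(2, z))) = Add(-60, Mul(-10, z)))
Mul(Function('G')(-228, -24), Pow(Function('A')(-40), -1)) = Mul(Add(-60, Mul(-10, -228)), Pow(Add(-15, Mul(-75, -40), Mul(2, Pow(-40, 2))), -1)) = Mul(Add(-60, 2280), Pow(Add(-15, 3000, Mul(2, 1600)), -1)) = Mul(2220, Pow(Add(-15, 3000, 3200), -1)) = Mul(2220, Pow(6185, -1)) = Mul(2220, Rational(1, 6185)) = Rational(444, 1237)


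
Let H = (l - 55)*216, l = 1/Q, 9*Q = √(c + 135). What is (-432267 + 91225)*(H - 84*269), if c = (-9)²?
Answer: 11757763992 - 18416268*√6 ≈ 1.1713e+10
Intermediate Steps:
c = 81
Q = 2*√6/3 (Q = √(81 + 135)/9 = √216/9 = (6*√6)/9 = 2*√6/3 ≈ 1.6330)
l = √6/4 (l = 1/(2*√6/3) = √6/4 ≈ 0.61237)
H = -11880 + 54*√6 (H = (√6/4 - 55)*216 = (-55 + √6/4)*216 = -11880 + 54*√6 ≈ -11748.)
(-432267 + 91225)*(H - 84*269) = (-432267 + 91225)*((-11880 + 54*√6) - 84*269) = -341042*((-11880 + 54*√6) - 22596) = -341042*(-34476 + 54*√6) = 11757763992 - 18416268*√6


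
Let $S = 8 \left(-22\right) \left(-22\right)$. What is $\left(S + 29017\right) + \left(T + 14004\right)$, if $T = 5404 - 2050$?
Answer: $50247$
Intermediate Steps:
$T = 3354$ ($T = 5404 - 2050 = 3354$)
$S = 3872$ ($S = \left(-176\right) \left(-22\right) = 3872$)
$\left(S + 29017\right) + \left(T + 14004\right) = \left(3872 + 29017\right) + \left(3354 + 14004\right) = 32889 + 17358 = 50247$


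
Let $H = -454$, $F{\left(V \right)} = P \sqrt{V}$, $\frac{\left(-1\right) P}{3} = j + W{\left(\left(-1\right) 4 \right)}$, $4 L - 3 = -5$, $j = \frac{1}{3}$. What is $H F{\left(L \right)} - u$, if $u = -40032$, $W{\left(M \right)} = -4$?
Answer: $40032 - 2497 i \sqrt{2} \approx 40032.0 - 3531.3 i$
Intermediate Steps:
$j = \frac{1}{3} \approx 0.33333$
$L = - \frac{1}{2}$ ($L = \frac{3}{4} + \frac{1}{4} \left(-5\right) = \frac{3}{4} - \frac{5}{4} = - \frac{1}{2} \approx -0.5$)
$P = 11$ ($P = - 3 \left(\frac{1}{3} - 4\right) = \left(-3\right) \left(- \frac{11}{3}\right) = 11$)
$F{\left(V \right)} = 11 \sqrt{V}$
$H F{\left(L \right)} - u = - 454 \cdot 11 \sqrt{- \frac{1}{2}} - -40032 = - 454 \cdot 11 \frac{i \sqrt{2}}{2} + 40032 = - 454 \frac{11 i \sqrt{2}}{2} + 40032 = - 2497 i \sqrt{2} + 40032 = 40032 - 2497 i \sqrt{2}$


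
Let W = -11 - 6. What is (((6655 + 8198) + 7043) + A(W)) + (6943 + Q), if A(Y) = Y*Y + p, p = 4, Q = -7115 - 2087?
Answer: 19930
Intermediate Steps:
Q = -9202
W = -17
A(Y) = 4 + Y² (A(Y) = Y*Y + 4 = Y² + 4 = 4 + Y²)
(((6655 + 8198) + 7043) + A(W)) + (6943 + Q) = (((6655 + 8198) + 7043) + (4 + (-17)²)) + (6943 - 9202) = ((14853 + 7043) + (4 + 289)) - 2259 = (21896 + 293) - 2259 = 22189 - 2259 = 19930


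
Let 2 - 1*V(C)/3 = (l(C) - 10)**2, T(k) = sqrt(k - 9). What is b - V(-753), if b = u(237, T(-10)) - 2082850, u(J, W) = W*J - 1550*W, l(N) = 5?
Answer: -2082781 - 1313*I*sqrt(19) ≈ -2.0828e+6 - 5723.2*I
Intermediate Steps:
T(k) = sqrt(-9 + k)
u(J, W) = -1550*W + J*W (u(J, W) = J*W - 1550*W = -1550*W + J*W)
V(C) = -69 (V(C) = 6 - 3*(5 - 10)**2 = 6 - 3*(-5)**2 = 6 - 3*25 = 6 - 75 = -69)
b = -2082850 - 1313*I*sqrt(19) (b = sqrt(-9 - 10)*(-1550 + 237) - 2082850 = sqrt(-19)*(-1313) - 2082850 = (I*sqrt(19))*(-1313) - 2082850 = -1313*I*sqrt(19) - 2082850 = -2082850 - 1313*I*sqrt(19) ≈ -2.0829e+6 - 5723.2*I)
b - V(-753) = (-2082850 - 1313*I*sqrt(19)) - 1*(-69) = (-2082850 - 1313*I*sqrt(19)) + 69 = -2082781 - 1313*I*sqrt(19)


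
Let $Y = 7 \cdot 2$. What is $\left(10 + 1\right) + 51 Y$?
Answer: $725$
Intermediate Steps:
$Y = 14$
$\left(10 + 1\right) + 51 Y = \left(10 + 1\right) + 51 \cdot 14 = 11 + 714 = 725$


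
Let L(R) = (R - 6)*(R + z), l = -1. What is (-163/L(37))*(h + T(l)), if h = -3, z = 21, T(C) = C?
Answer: 326/899 ≈ 0.36263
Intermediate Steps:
L(R) = (-6 + R)*(21 + R) (L(R) = (R - 6)*(R + 21) = (-6 + R)*(21 + R))
(-163/L(37))*(h + T(l)) = (-163/(-126 + 37² + 15*37))*(-3 - 1) = -163/(-126 + 1369 + 555)*(-4) = -163/1798*(-4) = 326/899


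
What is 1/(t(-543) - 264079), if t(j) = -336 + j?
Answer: -1/264958 ≈ -3.7742e-6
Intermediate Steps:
1/(t(-543) - 264079) = 1/((-336 - 543) - 264079) = 1/(-879 - 264079) = 1/(-264958) = -1/264958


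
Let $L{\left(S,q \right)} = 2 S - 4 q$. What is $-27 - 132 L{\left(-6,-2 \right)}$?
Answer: $501$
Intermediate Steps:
$L{\left(S,q \right)} = - 4 q + 2 S$
$-27 - 132 L{\left(-6,-2 \right)} = -27 - 132 \left(\left(-4\right) \left(-2\right) + 2 \left(-6\right)\right) = -27 - 132 \left(8 - 12\right) = -27 - -528 = -27 + 528 = 501$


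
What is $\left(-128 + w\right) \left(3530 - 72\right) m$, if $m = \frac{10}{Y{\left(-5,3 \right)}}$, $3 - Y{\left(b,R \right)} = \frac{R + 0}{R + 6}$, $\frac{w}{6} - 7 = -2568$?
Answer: $-200918445$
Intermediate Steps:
$w = -15366$ ($w = 42 + 6 \left(-2568\right) = 42 - 15408 = -15366$)
$Y{\left(b,R \right)} = 3 - \frac{R}{6 + R}$ ($Y{\left(b,R \right)} = 3 - \frac{R + 0}{R + 6} = 3 - \frac{R}{6 + R}$)
$m = \frac{15}{4}$ ($m = \frac{10}{2 \frac{1}{6 + 3} \left(9 + 3\right)} = \frac{10}{2 \cdot \frac{1}{9} \cdot 12} = \frac{10}{\frac{8}{3}} = 10 \cdot \frac{3}{8} = \frac{15}{4} \approx 3.75$)
$\left(-128 + w\right) \left(3530 - 72\right) m = \left(-128 - 15366\right) \left(3530 - 72\right) \frac{15}{4} = \left(-15494\right) 3458 \cdot \frac{15}{4} = \left(-53578252\right) \frac{15}{4} = -200918445$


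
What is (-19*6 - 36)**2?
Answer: 22500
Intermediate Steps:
(-19*6 - 36)**2 = (-114 - 36)**2 = (-150)**2 = 22500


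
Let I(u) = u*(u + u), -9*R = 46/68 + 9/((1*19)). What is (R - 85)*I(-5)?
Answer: -12373325/2907 ≈ -4256.4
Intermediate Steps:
R = -743/5814 (R = -(46/68 + 9/((1*19)))/9 = -(46*(1/68) + 9/19)/9 = -(23/34 + 9*(1/19))/9 = -(23/34 + 9/19)/9 = -⅑*743/646 = -743/5814 ≈ -0.12779)
I(u) = 2*u² (I(u) = u*(2*u) = 2*u²)
(R - 85)*I(-5) = (-743/5814 - 85)*(2*(-5)²) = -494933*25/2907 = -494933/5814*50 = -12373325/2907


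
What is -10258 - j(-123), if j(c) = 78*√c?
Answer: -10258 - 78*I*√123 ≈ -10258.0 - 865.06*I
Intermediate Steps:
-10258 - j(-123) = -10258 - 78*√(-123) = -10258 - 78*I*√123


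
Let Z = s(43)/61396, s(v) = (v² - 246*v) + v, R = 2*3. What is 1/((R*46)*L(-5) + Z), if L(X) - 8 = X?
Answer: 30698/25413601 ≈ 0.0012079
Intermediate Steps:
L(X) = 8 + X
R = 6
s(v) = v² - 245*v
Z = -4343/30698 (Z = (43*(-245 + 43))/61396 = (43*(-202))*(1/61396) = -8686*1/61396 = -4343/30698 ≈ -0.14147)
1/((R*46)*L(-5) + Z) = 1/((6*46)*(8 - 5) - 4343/30698) = 1/(276*3 - 4343/30698) = 1/(828 - 4343/30698) = 1/(25413601/30698) = 30698/25413601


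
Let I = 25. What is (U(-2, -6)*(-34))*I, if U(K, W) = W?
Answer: 5100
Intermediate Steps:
(U(-2, -6)*(-34))*I = -6*(-34)*25 = 204*25 = 5100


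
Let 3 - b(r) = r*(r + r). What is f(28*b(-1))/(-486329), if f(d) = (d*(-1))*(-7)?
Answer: -196/486329 ≈ -0.00040302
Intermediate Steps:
b(r) = 3 - 2*r**2 (b(r) = 3 - r*(r + r) = 3 - r*2*r = 3 - 2*r**2)
f(d) = 7*d (f(d) = -d*(-7) = 7*d)
f(28*b(-1))/(-486329) = (7*(28*(3 - 2*(-1)**2)))/(-486329) = (7*(28*(3 - 2*1)))*(-1/486329) = (7*(28*(3 - 2)))*(-1/486329) = (7*(28*1))*(-1/486329) = (7*28)*(-1/486329) = 196*(-1/486329) = -196/486329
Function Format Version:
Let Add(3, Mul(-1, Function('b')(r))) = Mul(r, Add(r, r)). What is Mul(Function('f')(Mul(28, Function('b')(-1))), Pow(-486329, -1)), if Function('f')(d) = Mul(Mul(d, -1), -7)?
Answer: Rational(-196, 486329) ≈ -0.00040302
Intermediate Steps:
Function('b')(r) = Add(3, Mul(-2, Pow(r, 2))) (Function('b')(r) = Add(3, Mul(-1, Mul(r, Add(r, r)))) = Add(3, Mul(-1, Mul(r, Mul(2, r)))) = Add(3, Mul(-1, Mul(2, Pow(r, 2)))) = Add(3, Mul(-2, Pow(r, 2))))
Function('f')(d) = Mul(7, d) (Function('f')(d) = Mul(Mul(-1, d), -7) = Mul(7, d))
Mul(Function('f')(Mul(28, Function('b')(-1))), Pow(-486329, -1)) = Mul(Mul(7, Mul(28, Add(3, Mul(-2, Pow(-1, 2))))), Pow(-486329, -1)) = Mul(Mul(7, Mul(28, Add(3, Mul(-2, 1)))), Rational(-1, 486329)) = Mul(Mul(7, Mul(28, Add(3, -2))), Rational(-1, 486329)) = Mul(Mul(7, Mul(28, 1)), Rational(-1, 486329)) = Mul(Mul(7, 28), Rational(-1, 486329)) = Mul(196, Rational(-1, 486329)) = Rational(-196, 486329)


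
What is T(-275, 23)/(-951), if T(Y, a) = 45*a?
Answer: -345/317 ≈ -1.0883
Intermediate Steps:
T(-275, 23)/(-951) = (45*23)/(-951) = 1035*(-1/951) = -345/317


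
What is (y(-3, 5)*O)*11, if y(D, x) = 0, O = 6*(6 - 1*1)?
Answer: 0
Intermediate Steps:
O = 30 (O = 6*(6 - 1) = 6*5 = 30)
(y(-3, 5)*O)*11 = (0*30)*11 = 0*11 = 0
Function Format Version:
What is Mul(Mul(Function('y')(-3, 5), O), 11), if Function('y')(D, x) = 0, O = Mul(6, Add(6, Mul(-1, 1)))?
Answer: 0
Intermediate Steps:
O = 30 (O = Mul(6, Add(6, -1)) = Mul(6, 5) = 30)
Mul(Mul(Function('y')(-3, 5), O), 11) = Mul(Mul(0, 30), 11) = Mul(0, 11) = 0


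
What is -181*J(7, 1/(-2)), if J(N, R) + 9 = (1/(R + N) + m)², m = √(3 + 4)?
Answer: 60454/169 - 724*√7/13 ≈ 210.37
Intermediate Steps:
m = √7 ≈ 2.6458
J(N, R) = -9 + (√7 + 1/(N + R))² (J(N, R) = -9 + (1/(R + N) + √7)² = -9 + (1/(N + R) + √7)² = -9 + (√7 + 1/(N + R))²)
-181*J(7, 1/(-2)) = -181*(-9 + (1 + 7*√7 + √7/(-2))²/(7 + 1/(-2))²) = -181*(-9 + (1 + 7*√7 - √7/2)²/(7 - ½)²) = -181*(-9 + (1 + 13*√7/2)²/(13/2)²) = -181*(-9 + 4*(1 + 13*√7/2)²/169) = 1629 - 724*(1 + 13*√7/2)²/169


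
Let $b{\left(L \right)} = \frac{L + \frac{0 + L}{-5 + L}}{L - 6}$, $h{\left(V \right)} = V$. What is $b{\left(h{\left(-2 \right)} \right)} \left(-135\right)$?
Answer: $- \frac{405}{14} \approx -28.929$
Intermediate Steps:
$b{\left(L \right)} = \frac{L + \frac{L}{-5 + L}}{-6 + L}$
$b{\left(h{\left(-2 \right)} \right)} \left(-135\right) = - \frac{2 \left(-4 - 2\right)}{30 + \left(-2\right)^{2} - -22} \left(-135\right) = \left(-2\right) \frac{1}{30 + 4 + 22} \left(-6\right) \left(-135\right) = \left(-2\right) \frac{1}{56} \left(-6\right) \left(-135\right) = \frac{3}{14} \left(-135\right) = - \frac{405}{14}$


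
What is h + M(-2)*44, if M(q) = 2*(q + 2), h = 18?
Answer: 18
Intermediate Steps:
M(q) = 4 + 2*q (M(q) = 2*(2 + q) = 4 + 2*q)
h + M(-2)*44 = 18 + (4 + 2*(-2))*44 = 18 + (4 - 4)*44 = 18 + 0*44 = 18 + 0 = 18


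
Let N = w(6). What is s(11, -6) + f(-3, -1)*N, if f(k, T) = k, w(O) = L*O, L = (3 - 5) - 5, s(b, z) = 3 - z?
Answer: 135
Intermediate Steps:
L = -7 (L = -2 - 5 = -7)
w(O) = -7*O
N = -42 (N = -7*6 = -42)
s(11, -6) + f(-3, -1)*N = (3 - 1*(-6)) - 3*(-42) = (3 + 6) + 126 = 9 + 126 = 135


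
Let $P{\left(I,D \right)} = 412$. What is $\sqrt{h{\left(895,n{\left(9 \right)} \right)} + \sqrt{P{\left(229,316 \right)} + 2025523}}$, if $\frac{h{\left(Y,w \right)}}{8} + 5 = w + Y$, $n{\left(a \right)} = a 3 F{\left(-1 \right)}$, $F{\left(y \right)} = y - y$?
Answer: $\sqrt{7120 + \sqrt{2025935}} \approx 92.43$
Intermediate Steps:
$F{\left(y \right)} = 0$
$n{\left(a \right)} = 0$ ($n{\left(a \right)} = a 3 \cdot 0 = 3 a 0 = 0$)
$h{\left(Y,w \right)} = -40 + 8 Y + 8 w$ ($h{\left(Y,w \right)} = -40 + 8 \left(w + Y\right) = -40 + 8 \left(Y + w\right) = -40 + \left(8 Y + 8 w\right) = -40 + 8 Y + 8 w$)
$\sqrt{h{\left(895,n{\left(9 \right)} \right)} + \sqrt{P{\left(229,316 \right)} + 2025523}} = \sqrt{\left(-40 + 8 \cdot 895 + 8 \cdot 0\right) + \sqrt{412 + 2025523}} = \sqrt{\left(-40 + 7160 + 0\right) + \sqrt{2025935}} = \sqrt{7120 + \sqrt{2025935}}$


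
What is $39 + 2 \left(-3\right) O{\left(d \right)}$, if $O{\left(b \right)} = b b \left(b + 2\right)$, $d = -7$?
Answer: $1509$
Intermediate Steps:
$O{\left(b \right)} = b^{2} \left(2 + b\right)$
$39 + 2 \left(-3\right) O{\left(d \right)} = 39 + 2 \left(-3\right) \left(-7\right)^{2} \left(2 - 7\right) = 39 - 6 \cdot 49 \left(-5\right) = 39 - -1470 = 39 + 1470 = 1509$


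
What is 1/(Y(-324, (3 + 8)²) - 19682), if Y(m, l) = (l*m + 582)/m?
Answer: -54/1056391 ≈ -5.1117e-5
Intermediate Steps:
Y(m, l) = (582 + l*m)/m
1/(Y(-324, (3 + 8)²) - 19682) = 1/(((3 + 8)² + 582/(-324)) - 19682) = 1/((11² + 582*(-1/324)) - 19682) = 1/((121 - 97/54) - 19682) = 1/(6437/54 - 19682) = 1/(-1056391/54) = -54/1056391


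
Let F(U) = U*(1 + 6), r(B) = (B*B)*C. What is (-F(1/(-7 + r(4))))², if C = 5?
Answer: 49/5329 ≈ 0.0091950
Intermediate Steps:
r(B) = 5*B² (r(B) = (B*B)*5 = B²*5 = 5*B²)
F(U) = 7*U (F(U) = U*7 = 7*U)
(-F(1/(-7 + r(4))))² = (-7/(-7 + 5*4²))² = (-7/(-7 + 5*16))² = (-7/(-7 + 80))² = (-7/73)² = 49/5329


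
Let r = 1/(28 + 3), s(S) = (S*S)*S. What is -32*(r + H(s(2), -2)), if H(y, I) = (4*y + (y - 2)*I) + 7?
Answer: -26816/31 ≈ -865.03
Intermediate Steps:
s(S) = S**3 (s(S) = S**2*S = S**3)
H(y, I) = 7 + 4*y + I*(-2 + y) (H(y, I) = (4*y + (-2 + y)*I) + 7 = (4*y + I*(-2 + y)) + 7 = 7 + 4*y + I*(-2 + y))
r = 1/31 ≈ 0.032258
-32*(r + H(s(2), -2)) = -32*(1/31 + (7 - 2*(-2) + 4*2**3 - 2*2**3)) = -32*(1/31 + (7 + 4 + 4*8 - 2*8)) = -32*(1/31 + (7 + 4 + 32 - 16)) = -32*(1/31 + 27) = -32*838/31 = -26816/31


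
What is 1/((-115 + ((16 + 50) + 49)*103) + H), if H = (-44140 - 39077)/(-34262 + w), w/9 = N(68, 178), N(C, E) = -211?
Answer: 36161/424251747 ≈ 8.5235e-5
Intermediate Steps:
w = -1899 (w = 9*(-211) = -1899)
H = 83217/36161 (H = (-44140 - 39077)/(-34262 - 1899) = -83217/(-36161) = -83217*(-1/36161) = 83217/36161 ≈ 2.3013)
1/((-115 + ((16 + 50) + 49)*103) + H) = 1/((-115 + ((16 + 50) + 49)*103) + 83217/36161) = 1/((-115 + (66 + 49)*103) + 83217/36161) = 1/((-115 + 115*103) + 83217/36161) = 1/((-115 + 11845) + 83217/36161) = 1/(11730 + 83217/36161) = 1/(424251747/36161) = 36161/424251747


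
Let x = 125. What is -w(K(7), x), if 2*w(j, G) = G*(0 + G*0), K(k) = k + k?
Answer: 0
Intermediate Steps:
K(k) = 2*k
w(j, G) = 0 (w(j, G) = (G*(0 + G*0))/2 = (G*(0 + 0))/2 = (G*0)/2 = (1/2)*0 = 0)
-w(K(7), x) = -1*0 = 0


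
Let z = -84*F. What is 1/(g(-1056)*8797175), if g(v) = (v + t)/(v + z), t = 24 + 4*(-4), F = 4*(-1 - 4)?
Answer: -78/1152429925 ≈ -6.7683e-8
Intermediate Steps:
F = -20 (F = 4*(-5) = -20)
t = 8 (t = 24 - 16 = 8)
z = 1680 (z = -84*(-20) = 1680)
g(v) = (8 + v)/(1680 + v) (g(v) = (v + 8)/(v + 1680) = (8 + v)/(1680 + v))
1/(g(-1056)*8797175) = 1/(((8 - 1056)/(1680 - 1056))*8797175) = (1/8797175)/(-1048/624) = (1/8797175)/((1/624)*(-1048)) = (1/8797175)/(-131/78) = -78/131*1/8797175 = -78/1152429925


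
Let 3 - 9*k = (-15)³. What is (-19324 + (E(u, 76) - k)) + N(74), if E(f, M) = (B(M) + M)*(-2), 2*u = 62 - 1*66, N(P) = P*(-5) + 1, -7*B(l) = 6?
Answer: -424591/21 ≈ -20219.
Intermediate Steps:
k = 1126/3 (k = ⅓ - ⅑*(-15)³ = ⅓ - ⅑*(-3375) = ⅓ + 375 = 1126/3 ≈ 375.33)
B(l) = -6/7 (B(l) = -⅐*6 = -6/7)
N(P) = 1 - 5*P (N(P) = -5*P + 1 = 1 - 5*P)
u = -2 (u = (62 - 1*66)/2 = (62 - 66)/2 = (½)*(-4) = -2)
E(f, M) = 12/7 - 2*M (E(f, M) = (-6/7 + M)*(-2) = 12/7 - 2*M)
(-19324 + (E(u, 76) - k)) + N(74) = (-19324 + ((12/7 - 2*76) - 1*1126/3)) + (1 - 5*74) = (-19324 + ((12/7 - 152) - 1126/3)) + (1 - 370) = (-19324 + (-1052/7 - 1126/3)) - 369 = (-19324 - 11038/21) - 369 = -416842/21 - 369 = -424591/21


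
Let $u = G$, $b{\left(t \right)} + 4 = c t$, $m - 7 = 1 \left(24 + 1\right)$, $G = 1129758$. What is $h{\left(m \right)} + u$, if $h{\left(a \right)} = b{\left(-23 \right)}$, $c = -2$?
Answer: $1129800$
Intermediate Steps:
$m = 32$ ($m = 7 + 1 \left(24 + 1\right) = 7 + 1 \cdot 25 = 7 + 25 = 32$)
$b{\left(t \right)} = -4 - 2 t$
$h{\left(a \right)} = 42$ ($h{\left(a \right)} = -4 - -46 = -4 + 46 = 42$)
$u = 1129758$
$h{\left(m \right)} + u = 42 + 1129758 = 1129800$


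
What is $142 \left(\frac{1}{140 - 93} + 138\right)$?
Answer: $\frac{921154}{47} \approx 19599.0$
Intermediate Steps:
$142 \left(\frac{1}{140 - 93} + 138\right) = 142 \left(\frac{1}{47} + 138\right) = 142 \cdot \frac{6487}{47} = \frac{921154}{47}$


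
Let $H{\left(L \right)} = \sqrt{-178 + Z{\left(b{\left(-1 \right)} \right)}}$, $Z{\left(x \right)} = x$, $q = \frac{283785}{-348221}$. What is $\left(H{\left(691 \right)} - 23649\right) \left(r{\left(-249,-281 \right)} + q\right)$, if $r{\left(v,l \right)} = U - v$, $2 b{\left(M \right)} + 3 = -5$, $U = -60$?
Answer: $- \frac{1549718591616}{348221} + \frac{65529984 i \sqrt{182}}{348221} \approx -4.4504 \cdot 10^{6} + 2538.8 i$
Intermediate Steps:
$b{\left(M \right)} = -4$ ($b{\left(M \right)} = - \frac{3}{2} + \frac{1}{2} \left(-5\right) = - \frac{3}{2} - \frac{5}{2} = -4$)
$r{\left(v,l \right)} = -60 - v$
$q = - \frac{283785}{348221}$ ($q = 283785 \left(- \frac{1}{348221}\right) = - \frac{283785}{348221} \approx -0.81496$)
$H{\left(L \right)} = i \sqrt{182}$ ($H{\left(L \right)} = \sqrt{-178 - 4} = \sqrt{-182} = i \sqrt{182}$)
$\left(H{\left(691 \right)} - 23649\right) \left(r{\left(-249,-281 \right)} + q\right) = \left(i \sqrt{182} - 23649\right) \left(\left(-60 - -249\right) - \frac{283785}{348221}\right) = \left(-23649 + i \sqrt{182}\right) \left(\left(-60 + 249\right) - \frac{283785}{348221}\right) = \left(-23649 + i \sqrt{182}\right) \left(189 - \frac{283785}{348221}\right) = \left(-23649 + i \sqrt{182}\right) \frac{65529984}{348221} = - \frac{1549718591616}{348221} + \frac{65529984 i \sqrt{182}}{348221}$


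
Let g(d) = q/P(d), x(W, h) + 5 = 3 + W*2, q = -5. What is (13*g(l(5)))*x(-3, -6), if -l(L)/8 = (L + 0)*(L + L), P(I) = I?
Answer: -13/10 ≈ -1.3000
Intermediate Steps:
l(L) = -16*L² (l(L) = -8*(L + 0)*(L + L) = -8*L*2*L = -16*L²)
x(W, h) = -2 + 2*W (x(W, h) = -5 + (3 + W*2) = -5 + (3 + 2*W) = -2 + 2*W)
g(d) = -5/d
(13*g(l(5)))*x(-3, -6) = (13*(-5/((-16*5²))))*(-2 + 2*(-3)) = (13*(-5/((-16*25))))*(-2 - 6) = (13*(-5/(-400)))*(-8) = (13*(-5*(-1/400)))*(-8) = (13*(1/80))*(-8) = (13/80)*(-8) = -13/10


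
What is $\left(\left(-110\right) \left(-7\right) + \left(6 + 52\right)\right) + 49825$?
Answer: $50653$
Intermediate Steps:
$\left(\left(-110\right) \left(-7\right) + \left(6 + 52\right)\right) + 49825 = \left(770 + 58\right) + 49825 = 828 + 49825 = 50653$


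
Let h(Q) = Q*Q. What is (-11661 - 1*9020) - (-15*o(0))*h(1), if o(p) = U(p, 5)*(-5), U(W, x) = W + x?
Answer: -21056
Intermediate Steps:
h(Q) = Q**2
o(p) = -25 - 5*p (o(p) = (p + 5)*(-5) = (5 + p)*(-5) = -25 - 5*p)
(-11661 - 1*9020) - (-15*o(0))*h(1) = (-11661 - 1*9020) - (-15*(-25 - 5*0))*1**2 = (-11661 - 9020) - (-15*(-25 + 0)) = -20681 - (-15*(-25)) = -20681 - 375 = -21056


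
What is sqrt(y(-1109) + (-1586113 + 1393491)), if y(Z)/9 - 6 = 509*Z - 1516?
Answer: I*sqrt(5286541) ≈ 2299.2*I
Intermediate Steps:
y(Z) = -13590 + 4581*Z (y(Z) = 54 + 9*(509*Z - 1516) = 54 + 9*(-1516 + 509*Z) = 54 + (-13644 + 4581*Z) = -13590 + 4581*Z)
sqrt(y(-1109) + (-1586113 + 1393491)) = sqrt((-13590 + 4581*(-1109)) + (-1586113 + 1393491)) = sqrt((-13590 - 5080329) - 192622) = sqrt(-5093919 - 192622) = sqrt(-5286541) = I*sqrt(5286541)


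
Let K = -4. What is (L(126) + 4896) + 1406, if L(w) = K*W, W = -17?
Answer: 6370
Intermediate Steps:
L(w) = 68 (L(w) = -4*(-17) = 68)
(L(126) + 4896) + 1406 = (68 + 4896) + 1406 = 4964 + 1406 = 6370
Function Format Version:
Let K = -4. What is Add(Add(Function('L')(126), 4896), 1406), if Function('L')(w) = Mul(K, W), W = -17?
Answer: 6370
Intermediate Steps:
Function('L')(w) = 68 (Function('L')(w) = Mul(-4, -17) = 68)
Add(Add(Function('L')(126), 4896), 1406) = Add(Add(68, 4896), 1406) = Add(4964, 1406) = 6370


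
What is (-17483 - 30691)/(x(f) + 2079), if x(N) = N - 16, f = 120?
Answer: -1302/59 ≈ -22.068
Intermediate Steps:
x(N) = -16 + N
(-17483 - 30691)/(x(f) + 2079) = (-17483 - 30691)/((-16 + 120) + 2079) = -48174/(104 + 2079) = -48174/2183 = -48174*1/2183 = -1302/59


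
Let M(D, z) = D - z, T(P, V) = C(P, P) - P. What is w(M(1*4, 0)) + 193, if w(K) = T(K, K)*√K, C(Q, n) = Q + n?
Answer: 201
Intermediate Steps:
T(P, V) = P (T(P, V) = (P + P) - P = 2*P - P = P)
w(K) = K^(3/2) (w(K) = K*√K = K^(3/2))
w(M(1*4, 0)) + 193 = (1*4 - 1*0)^(3/2) + 193 = (4 + 0)^(3/2) + 193 = 4^(3/2) + 193 = 8 + 193 = 201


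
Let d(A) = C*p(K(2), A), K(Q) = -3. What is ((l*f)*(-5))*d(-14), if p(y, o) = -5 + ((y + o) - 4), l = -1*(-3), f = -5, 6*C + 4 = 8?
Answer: -1300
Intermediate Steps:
C = ⅔ (C = -⅔ + (⅙)*8 = -⅔ + 4/3 = ⅔ ≈ 0.66667)
l = 3
p(y, o) = -9 + o + y (p(y, o) = -5 + ((o + y) - 4) = -5 + (-4 + o + y) = -9 + o + y)
d(A) = -8 + 2*A/3 (d(A) = 2*(-9 + A - 3)/3 = 2*(-12 + A)/3 = -8 + 2*A/3)
((l*f)*(-5))*d(-14) = ((3*(-5))*(-5))*(-8 + (⅔)*(-14)) = (-15*(-5))*(-8 - 28/3) = 75*(-52/3) = -1300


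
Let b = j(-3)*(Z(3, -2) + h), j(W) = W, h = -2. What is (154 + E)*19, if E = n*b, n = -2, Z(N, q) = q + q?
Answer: 2242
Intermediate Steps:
Z(N, q) = 2*q
b = 18 (b = -3*(2*(-2) - 2) = -3*(-4 - 2) = -3*(-6) = 18)
E = -36 (E = -2*18 = -36)
(154 + E)*19 = (154 - 36)*19 = 118*19 = 2242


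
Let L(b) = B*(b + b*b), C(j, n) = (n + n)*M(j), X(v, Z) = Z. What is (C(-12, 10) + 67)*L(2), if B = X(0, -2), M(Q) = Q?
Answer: 2076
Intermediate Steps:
B = -2
C(j, n) = 2*j*n (C(j, n) = (n + n)*j = (2*n)*j = 2*j*n)
L(b) = -2*b - 2*b² (L(b) = -2*(b + b*b) = -2*(b + b²) = -2*b - 2*b²)
(C(-12, 10) + 67)*L(2) = (2*(-12)*10 + 67)*(-2*2*(1 + 2)) = (-240 + 67)*(-2*2*3) = -173*(-12) = 2076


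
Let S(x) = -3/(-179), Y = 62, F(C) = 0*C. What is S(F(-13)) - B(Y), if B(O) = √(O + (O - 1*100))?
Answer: 3/179 - 2*√6 ≈ -4.8822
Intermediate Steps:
F(C) = 0
B(O) = √(-100 + 2*O) (B(O) = √(O + (O - 100)) = √(O + (-100 + O)) = √(-100 + 2*O))
S(x) = 3/179 (S(x) = -3*(-1/179) = 3/179)
S(F(-13)) - B(Y) = 3/179 - √(-100 + 2*62) = 3/179 - √(-100 + 124) = 3/179 - √24 = 3/179 - 2*√6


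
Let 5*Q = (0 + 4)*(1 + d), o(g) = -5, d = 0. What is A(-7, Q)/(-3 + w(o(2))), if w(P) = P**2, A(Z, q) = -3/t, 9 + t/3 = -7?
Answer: 1/352 ≈ 0.0028409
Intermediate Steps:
t = -48 (t = -27 + 3*(-7) = -27 - 21 = -48)
Q = 4/5 (Q = ((0 + 4)*(1 + 0))/5 = (4*1)/5 = (1/5)*4 = 4/5 ≈ 0.80000)
A(Z, q) = 1/16 (A(Z, q) = -3/(-48) = -3*(-1/48) = 1/16)
A(-7, Q)/(-3 + w(o(2))) = (1/16)/(-3 + (-5)**2) = (1/16)/(-3 + 25) = (1/16)/22 = (1/22)*(1/16) = 1/352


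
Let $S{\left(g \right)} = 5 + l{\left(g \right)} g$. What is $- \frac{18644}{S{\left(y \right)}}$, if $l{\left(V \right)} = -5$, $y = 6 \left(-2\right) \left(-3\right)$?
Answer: $\frac{18644}{175} \approx 106.54$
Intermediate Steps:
$y = 36$ ($y = \left(-12\right) \left(-3\right) = 36$)
$S{\left(g \right)} = 5 - 5 g$
$- \frac{18644}{S{\left(y \right)}} = - \frac{18644}{5 - 180} = - \frac{18644}{-175} = \left(-18644\right) \left(- \frac{1}{175}\right) = \frac{18644}{175}$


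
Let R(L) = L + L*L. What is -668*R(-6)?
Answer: -20040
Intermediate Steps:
R(L) = L + L**2
-668*R(-6) = -(-4008)*(1 - 6) = -(-4008)*(-5) = -668*30 = -20040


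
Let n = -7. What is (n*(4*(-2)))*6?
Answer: 336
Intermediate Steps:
(n*(4*(-2)))*6 = -28*(-2)*6 = -7*(-8)*6 = 56*6 = 336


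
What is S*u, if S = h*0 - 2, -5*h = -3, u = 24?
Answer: -48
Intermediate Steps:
h = ⅗ (h = -⅕*(-3) = ⅗ ≈ 0.60000)
S = -2 (S = (⅗)*0 - 2 = 0 - 2 = -2)
S*u = -2*24 = -48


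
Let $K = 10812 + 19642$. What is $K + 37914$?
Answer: $68368$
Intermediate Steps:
$K = 30454$
$K + 37914 = 30454 + 37914 = 68368$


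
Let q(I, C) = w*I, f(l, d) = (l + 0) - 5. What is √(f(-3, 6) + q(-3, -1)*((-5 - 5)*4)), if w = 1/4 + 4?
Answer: √502 ≈ 22.405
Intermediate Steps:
w = 17/4 (w = ¼ + 4 = 17/4 ≈ 4.2500)
f(l, d) = -5 + l (f(l, d) = l - 5 = -5 + l)
q(I, C) = 17*I/4
√(f(-3, 6) + q(-3, -1)*((-5 - 5)*4)) = √((-5 - 3) + ((17/4)*(-3))*((-5 - 5)*4)) = √(-8 - (-255)*4/2) = √(-8 - 51/4*(-40)) = √(-8 + 510) = √502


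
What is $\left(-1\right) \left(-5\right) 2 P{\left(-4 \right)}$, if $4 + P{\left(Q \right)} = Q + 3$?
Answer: $-50$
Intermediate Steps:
$P{\left(Q \right)} = -1 + Q$ ($P{\left(Q \right)} = -4 + \left(Q + 3\right) = -4 + \left(3 + Q\right) = -1 + Q$)
$\left(-1\right) \left(-5\right) 2 P{\left(-4 \right)} = \left(-1\right) \left(-5\right) 2 \left(-1 - 4\right) = 5 \cdot 2 \left(-5\right) = 10 \left(-5\right) = -50$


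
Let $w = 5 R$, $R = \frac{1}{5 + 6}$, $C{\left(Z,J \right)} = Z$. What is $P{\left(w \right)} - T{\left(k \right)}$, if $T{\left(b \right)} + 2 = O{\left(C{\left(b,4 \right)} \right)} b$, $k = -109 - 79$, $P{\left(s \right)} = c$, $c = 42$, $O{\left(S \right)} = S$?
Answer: $-35300$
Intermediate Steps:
$R = \frac{1}{11} \approx 0.090909$
$w = \frac{5}{11}$ ($w = 5 \cdot \frac{1}{11} = \frac{5}{11} \approx 0.45455$)
$P{\left(s \right)} = 42$
$k = -188$ ($k = -109 - 79 = -188$)
$T{\left(b \right)} = -2 + b^{2}$ ($T{\left(b \right)} = -2 + b b = -2 + b^{2}$)
$P{\left(w \right)} - T{\left(k \right)} = 42 - \left(-2 + \left(-188\right)^{2}\right) = 42 - \left(-2 + 35344\right) = 42 - 35342 = -35300$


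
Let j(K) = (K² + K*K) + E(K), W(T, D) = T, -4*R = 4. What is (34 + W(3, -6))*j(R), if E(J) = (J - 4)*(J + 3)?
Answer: -296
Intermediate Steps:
R = -1 (R = -¼*4 = -1)
E(J) = (-4 + J)*(3 + J)
j(K) = -12 - K + 3*K² (j(K) = (K² + K*K) + (-12 + K² - K) = (K² + K²) + (-12 + K² - K) = 2*K² + (-12 + K² - K) = -12 - K + 3*K²)
(34 + W(3, -6))*j(R) = (34 + 3)*(-12 - 1*(-1) + 3*(-1)²) = 37*(-12 + 1 + 3*1) = 37*(-12 + 1 + 3) = 37*(-8) = -296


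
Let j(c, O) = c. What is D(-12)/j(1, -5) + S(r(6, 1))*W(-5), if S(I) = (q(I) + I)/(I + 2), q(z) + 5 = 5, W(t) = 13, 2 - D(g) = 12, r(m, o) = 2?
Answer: -7/2 ≈ -3.5000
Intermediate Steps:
D(g) = -10 (D(g) = 2 - 1*12 = 2 - 12 = -10)
q(z) = 0 (q(z) = -5 + 5 = 0)
S(I) = I/(2 + I) (S(I) = (0 + I)/(I + 2) = I/(2 + I))
D(-12)/j(1, -5) + S(r(6, 1))*W(-5) = -10/1 + (2/(2 + 2))*13 = -10*1 + (2/4)*13 = -10 + (2*(¼))*13 = -10 + (½)*13 = -10 + 13/2 = -7/2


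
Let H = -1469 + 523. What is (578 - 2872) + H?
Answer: -3240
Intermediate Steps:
H = -946
(578 - 2872) + H = (578 - 2872) - 946 = -2294 - 946 = -3240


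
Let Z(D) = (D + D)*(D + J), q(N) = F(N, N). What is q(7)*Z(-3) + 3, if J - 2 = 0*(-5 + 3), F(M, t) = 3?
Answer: 21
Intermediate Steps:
J = 2 (J = 2 + 0*(-5 + 3) = 2 + 0*(-2) = 2 + 0 = 2)
q(N) = 3
Z(D) = 2*D*(2 + D) (Z(D) = (D + D)*(D + 2) = (2*D)*(2 + D) = 2*D*(2 + D))
q(7)*Z(-3) + 3 = 3*(2*(-3)*(2 - 3)) + 3 = 3*(2*(-3)*(-1)) + 3 = 3*6 + 3 = 18 + 3 = 21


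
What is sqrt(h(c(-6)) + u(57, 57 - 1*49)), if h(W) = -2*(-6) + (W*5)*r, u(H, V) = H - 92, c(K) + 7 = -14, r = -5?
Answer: sqrt(502) ≈ 22.405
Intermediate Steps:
c(K) = -21 (c(K) = -7 - 14 = -21)
u(H, V) = -92 + H
h(W) = 12 - 25*W (h(W) = -2*(-6) + (W*5)*(-5) = 12 + (5*W)*(-5) = 12 - 25*W)
sqrt(h(c(-6)) + u(57, 57 - 1*49)) = sqrt((12 - 25*(-21)) + (-92 + 57)) = sqrt((12 + 525) - 35) = sqrt(537 - 35) = sqrt(502)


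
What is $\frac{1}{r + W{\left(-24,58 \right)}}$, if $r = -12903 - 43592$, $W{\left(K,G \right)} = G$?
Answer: $- \frac{1}{56437} \approx -1.7719 \cdot 10^{-5}$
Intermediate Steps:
$r = -56495$
$\frac{1}{r + W{\left(-24,58 \right)}} = \frac{1}{-56495 + 58} = \frac{1}{-56437} = - \frac{1}{56437}$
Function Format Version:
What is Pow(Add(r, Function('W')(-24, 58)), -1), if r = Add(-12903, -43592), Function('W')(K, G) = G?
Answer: Rational(-1, 56437) ≈ -1.7719e-5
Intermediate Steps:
r = -56495
Pow(Add(r, Function('W')(-24, 58)), -1) = Pow(Add(-56495, 58), -1) = Pow(-56437, -1) = Rational(-1, 56437)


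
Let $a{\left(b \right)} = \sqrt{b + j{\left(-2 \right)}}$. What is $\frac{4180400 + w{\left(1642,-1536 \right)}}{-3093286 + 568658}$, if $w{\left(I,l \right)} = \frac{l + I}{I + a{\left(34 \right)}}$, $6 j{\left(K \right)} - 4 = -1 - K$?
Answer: $- \frac{16906347813578}{10210084778675} + \frac{53 \sqrt{1254}}{20420169557350} \approx -1.6558$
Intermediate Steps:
$j{\left(K \right)} = \frac{1}{2} - \frac{K}{6}$ ($j{\left(K \right)} = \frac{2}{3} + \frac{-1 - K}{6} = \frac{2}{3} - \left(\frac{1}{6} + \frac{K}{6}\right) = \frac{1}{2} - \frac{K}{6}$)
$a{\left(b \right)} = \sqrt{\frac{5}{6} + b}$ ($a{\left(b \right)} = \sqrt{b + \left(\frac{1}{2} - - \frac{1}{3}\right)} = \sqrt{b + \left(\frac{1}{2} + \frac{1}{3}\right)} = \sqrt{b + \frac{5}{6}} = \sqrt{\frac{5}{6} + b}$)
$w{\left(I,l \right)} = \frac{I + l}{I + \frac{\sqrt{1254}}{6}}$ ($w{\left(I,l \right)} = \frac{l + I}{I + \frac{\sqrt{30 + 36 \cdot 34}}{6}} = \frac{I + l}{I + \frac{\sqrt{30 + 1224}}{6}} = \frac{I + l}{I + \frac{\sqrt{1254}}{6}}$)
$\frac{4180400 + w{\left(1642,-1536 \right)}}{-3093286 + 568658} = \frac{4180400 + \frac{6 \left(1642 - 1536\right)}{\sqrt{1254} + 6 \cdot 1642}}{-3093286 + 568658} = \frac{4180400 + 6 \frac{1}{\sqrt{1254} + 9852} \cdot 106}{-2524628} = \left(4180400 + 6 \frac{1}{9852 + \sqrt{1254}} \cdot 106\right) \left(- \frac{1}{2524628}\right) = \left(4180400 + \frac{636}{9852 + \sqrt{1254}}\right) \left(- \frac{1}{2524628}\right) = - \frac{1045100}{631157} - \frac{159}{631157 \left(9852 + \sqrt{1254}\right)}$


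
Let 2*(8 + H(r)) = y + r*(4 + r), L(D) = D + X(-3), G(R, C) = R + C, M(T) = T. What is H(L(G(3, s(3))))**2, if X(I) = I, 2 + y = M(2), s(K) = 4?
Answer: 64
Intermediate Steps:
y = 0 (y = -2 + 2 = 0)
G(R, C) = C + R
L(D) = -3 + D (L(D) = D - 3 = -3 + D)
H(r) = -8 + r*(4 + r)/2 (H(r) = -8 + (0 + r*(4 + r))/2 = -8 + (r*(4 + r))/2 = -8 + r*(4 + r)/2)
H(L(G(3, s(3))))**2 = (-8 + (-3 + (4 + 3))**2/2 + 2*(-3 + (4 + 3)))**2 = (-8 + (-3 + 7)**2/2 + 2*(-3 + 7))**2 = (-8 + (1/2)*4**2 + 2*4)**2 = (-8 + (1/2)*16 + 8)**2 = (-8 + 8 + 8)**2 = 8**2 = 64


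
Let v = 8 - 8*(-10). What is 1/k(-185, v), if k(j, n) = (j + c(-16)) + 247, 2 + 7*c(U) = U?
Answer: 7/416 ≈ 0.016827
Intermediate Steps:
c(U) = -2/7 + U/7
v = 88 (v = 8 + 80 = 88)
k(j, n) = 1711/7 + j (k(j, n) = (j + (-2/7 + (1/7)*(-16))) + 247 = (j + (-2/7 - 16/7)) + 247 = (j - 18/7) + 247 = (-18/7 + j) + 247 = 1711/7 + j)
1/k(-185, v) = 1/(1711/7 - 185) = 1/(416/7) = 7/416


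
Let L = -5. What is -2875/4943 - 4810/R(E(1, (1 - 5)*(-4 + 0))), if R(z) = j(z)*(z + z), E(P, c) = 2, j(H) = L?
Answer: 2371833/9886 ≈ 239.92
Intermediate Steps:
j(H) = -5
R(z) = -10*z (R(z) = -5*(z + z) = -10*z)
-2875/4943 - 4810/R(E(1, (1 - 5)*(-4 + 0))) = -2875/4943 - 4810/((-10*2)) = -2875*1/4943 - 4810/(-20) = -2875/4943 - 4810*(-1/20) = -2875/4943 + 481/2 = 2371833/9886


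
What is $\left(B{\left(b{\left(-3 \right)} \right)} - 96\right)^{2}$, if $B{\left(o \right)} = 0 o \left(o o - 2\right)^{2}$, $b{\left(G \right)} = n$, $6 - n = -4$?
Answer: $9216$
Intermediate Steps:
$n = 10$ ($n = 6 - -4 = 6 + 4 = 10$)
$b{\left(G \right)} = 10$
$B{\left(o \right)} = 0$ ($B{\left(o \right)} = 0 \left(o^{2} - 2\right)^{2} = 0 \left(-2 + o^{2}\right)^{2} = 0$)
$\left(B{\left(b{\left(-3 \right)} \right)} - 96\right)^{2} = \left(0 - 96\right)^{2} = \left(-96\right)^{2} = 9216$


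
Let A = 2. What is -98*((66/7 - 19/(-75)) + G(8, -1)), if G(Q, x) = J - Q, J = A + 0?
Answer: -27062/75 ≈ -360.83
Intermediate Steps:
J = 2 (J = 2 + 0 = 2)
G(Q, x) = 2 - Q
-98*((66/7 - 19/(-75)) + G(8, -1)) = -98*((66/7 - 19/(-75)) + (2 - 1*8)) = -98*((66*(1/7) - 19*(-1/75)) + (2 - 8)) = -98*((66/7 + 19/75) - 6) = -98*(5083/525 - 6) = -98*1933/525 = -27062/75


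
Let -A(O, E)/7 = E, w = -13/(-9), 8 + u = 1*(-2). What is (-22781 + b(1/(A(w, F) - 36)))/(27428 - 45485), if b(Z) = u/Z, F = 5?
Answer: 7357/6019 ≈ 1.2223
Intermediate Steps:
u = -10 (u = -8 + 1*(-2) = -8 - 2 = -10)
w = 13/9 (w = -13*(-⅑) = 13/9 ≈ 1.4444)
A(O, E) = -7*E
b(Z) = -10/Z
(-22781 + b(1/(A(w, F) - 36)))/(27428 - 45485) = (-22781 - 10/(1/(-7*5 - 36)))/(27428 - 45485) = (-22781 - 10/(1/(-35 - 36)))/(-18057) = (-22781 - 10/(1/(-71)))*(-1/18057) = (-22781 - 10/(-1/71))*(-1/18057) = (-22781 - 10*(-71))*(-1/18057) = (-22781 + 710)*(-1/18057) = -22071*(-1/18057) = 7357/6019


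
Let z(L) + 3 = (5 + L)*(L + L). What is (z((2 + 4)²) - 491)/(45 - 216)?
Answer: -2458/171 ≈ -14.374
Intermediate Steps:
z(L) = -3 + 2*L*(5 + L) (z(L) = -3 + (5 + L)*(L + L) = -3 + (5 + L)*(2*L) = -3 + 2*L*(5 + L))
(z((2 + 4)²) - 491)/(45 - 216) = ((-3 + 2*((2 + 4)²)² + 10*(2 + 4)²) - 491)/(45 - 216) = ((-3 + 2*(6²)² + 10*6²) - 491)/(-171) = ((-3 + 2*36² + 10*36) - 491)*(-1/171) = ((-3 + 2*1296 + 360) - 491)*(-1/171) = ((-3 + 2592 + 360) - 491)*(-1/171) = (2949 - 491)*(-1/171) = 2458*(-1/171) = -2458/171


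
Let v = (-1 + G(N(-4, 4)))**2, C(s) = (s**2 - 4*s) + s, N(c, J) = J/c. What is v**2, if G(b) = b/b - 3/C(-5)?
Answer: 81/2560000 ≈ 3.1641e-5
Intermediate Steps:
C(s) = s**2 - 3*s
G(b) = 37/40 (G(b) = b/b - 3*(-1/(5*(-3 - 5))) = 1 - 3/((-5*(-8))) = 1 - 3/40 = 37/40)
v = 9/1600 (v = (-1 + 37/40)**2 = (-3/40)**2 = 9/1600 ≈ 0.0056250)
v**2 = (9/1600)**2 = 81/2560000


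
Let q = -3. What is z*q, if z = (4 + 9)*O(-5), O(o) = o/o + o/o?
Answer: -78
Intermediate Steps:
O(o) = 2 (O(o) = 1 + 1 = 2)
z = 26 (z = (4 + 9)*2 = 13*2 = 26)
z*q = 26*(-3) = -78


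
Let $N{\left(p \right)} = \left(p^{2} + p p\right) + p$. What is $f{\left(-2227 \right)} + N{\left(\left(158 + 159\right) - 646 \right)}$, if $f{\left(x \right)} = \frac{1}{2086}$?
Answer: $\frac{450895159}{2086} \approx 2.1615 \cdot 10^{5}$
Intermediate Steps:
$f{\left(x \right)} = \frac{1}{2086}$
$N{\left(p \right)} = p + 2 p^{2}$ ($N{\left(p \right)} = \left(p^{2} + p^{2}\right) + p = 2 p^{2} + p = p + 2 p^{2}$)
$f{\left(-2227 \right)} + N{\left(\left(158 + 159\right) - 646 \right)} = \frac{1}{2086} + \left(\left(158 + 159\right) - 646\right) \left(1 + 2 \left(\left(158 + 159\right) - 646\right)\right) = \frac{1}{2086} + \left(317 - 646\right) \left(1 + 2 \left(317 - 646\right)\right) = \frac{1}{2086} - 329 \left(1 + 2 \left(-329\right)\right) = \frac{1}{2086} - 329 \left(1 - 658\right) = \frac{1}{2086} - -216153 = \frac{1}{2086} + 216153 = \frac{450895159}{2086}$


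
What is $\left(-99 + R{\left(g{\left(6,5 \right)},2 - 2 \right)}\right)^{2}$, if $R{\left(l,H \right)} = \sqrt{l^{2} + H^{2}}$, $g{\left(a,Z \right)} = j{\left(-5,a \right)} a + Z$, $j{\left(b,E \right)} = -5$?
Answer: $5476$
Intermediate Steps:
$g{\left(a,Z \right)} = Z - 5 a$ ($g{\left(a,Z \right)} = - 5 a + Z = Z - 5 a$)
$R{\left(l,H \right)} = \sqrt{H^{2} + l^{2}}$
$\left(-99 + R{\left(g{\left(6,5 \right)},2 - 2 \right)}\right)^{2} = \left(-99 + \sqrt{\left(2 - 2\right)^{2} + \left(5 - 30\right)^{2}}\right)^{2} = \left(-99 + \sqrt{0^{2} + \left(5 - 30\right)^{2}}\right)^{2} = \left(-99 + \sqrt{0 + \left(-25\right)^{2}}\right)^{2} = \left(-99 + \sqrt{0 + 625}\right)^{2} = \left(-99 + \sqrt{625}\right)^{2} = \left(-99 + 25\right)^{2} = \left(-74\right)^{2} = 5476$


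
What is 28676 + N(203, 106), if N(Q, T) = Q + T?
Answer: 28985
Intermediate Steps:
28676 + N(203, 106) = 28676 + (203 + 106) = 28676 + 309 = 28985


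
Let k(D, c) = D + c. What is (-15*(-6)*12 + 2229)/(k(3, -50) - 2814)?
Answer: -3309/2861 ≈ -1.1566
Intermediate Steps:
(-15*(-6)*12 + 2229)/(k(3, -50) - 2814) = (-15*(-6)*12 + 2229)/((3 - 50) - 2814) = (90*12 + 2229)/(-47 - 2814) = (1080 + 2229)/(-2861) = 3309*(-1/2861) = -3309/2861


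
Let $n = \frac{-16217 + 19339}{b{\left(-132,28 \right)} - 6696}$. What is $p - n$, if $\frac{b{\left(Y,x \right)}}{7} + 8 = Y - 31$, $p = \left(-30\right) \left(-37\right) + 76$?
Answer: $\frac{9364220}{7893} \approx 1186.4$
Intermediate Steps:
$p = 1186$ ($p = 1110 + 76 = 1186$)
$b{\left(Y,x \right)} = -273 + 7 Y$ ($b{\left(Y,x \right)} = -56 + 7 \left(Y - 31\right) = -56 + 7 \left(-31 + Y\right) = -56 + \left(-217 + 7 Y\right) = -273 + 7 Y$)
$n = - \frac{3122}{7893}$ ($n = \frac{-16217 + 19339}{\left(-273 + 7 \left(-132\right)\right) - 6696} = \frac{3122}{\left(-273 - 924\right) - 6696} = \frac{3122}{-1197 - 6696} = \frac{3122}{-7893} = 3122 \left(- \frac{1}{7893}\right) = - \frac{3122}{7893} \approx -0.39554$)
$p - n = 1186 - - \frac{3122}{7893} = 1186 + \frac{3122}{7893} = \frac{9364220}{7893}$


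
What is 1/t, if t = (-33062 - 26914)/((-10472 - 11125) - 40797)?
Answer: 10399/9996 ≈ 1.0403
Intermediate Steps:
t = 9996/10399 (t = -59976/(-21597 - 40797) = -59976/(-62394) = -59976*(-1/62394) = 9996/10399 ≈ 0.96125)
1/t = 1/(9996/10399) = 10399/9996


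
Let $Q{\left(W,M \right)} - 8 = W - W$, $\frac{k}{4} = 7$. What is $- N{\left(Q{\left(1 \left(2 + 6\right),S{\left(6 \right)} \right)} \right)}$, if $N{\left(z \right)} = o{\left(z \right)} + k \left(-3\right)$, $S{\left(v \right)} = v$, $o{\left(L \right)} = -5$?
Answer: $89$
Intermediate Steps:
$k = 28$ ($k = 4 \cdot 7 = 28$)
$Q{\left(W,M \right)} = 8$ ($Q{\left(W,M \right)} = 8 + \left(W - W\right) = 8 + 0 = 8$)
$N{\left(z \right)} = -89$ ($N{\left(z \right)} = -5 + 28 \left(-3\right) = -5 - 84 = -89$)
$- N{\left(Q{\left(1 \left(2 + 6\right),S{\left(6 \right)} \right)} \right)} = \left(-1\right) \left(-89\right) = 89$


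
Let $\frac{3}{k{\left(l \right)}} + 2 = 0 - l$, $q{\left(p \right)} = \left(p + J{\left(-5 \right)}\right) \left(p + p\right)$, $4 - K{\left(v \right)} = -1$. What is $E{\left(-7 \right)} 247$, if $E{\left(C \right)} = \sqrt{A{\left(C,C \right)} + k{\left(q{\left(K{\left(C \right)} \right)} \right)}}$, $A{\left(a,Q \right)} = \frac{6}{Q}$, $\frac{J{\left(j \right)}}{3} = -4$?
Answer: $\frac{741 i \sqrt{5117}}{238} \approx 222.71 i$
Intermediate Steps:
$J{\left(j \right)} = -12$ ($J{\left(j \right)} = 3 \left(-4\right) = -12$)
$K{\left(v \right)} = 5$ ($K{\left(v \right)} = 4 - -1 = 4 + 1 = 5$)
$q{\left(p \right)} = 2 p \left(-12 + p\right)$ ($q{\left(p \right)} = \left(p - 12\right) \left(p + p\right) = \left(-12 + p\right) 2 p = 2 p \left(-12 + p\right)$)
$k{\left(l \right)} = \frac{3}{-2 - l}$ ($k{\left(l \right)} = \frac{3}{-2 + \left(0 - l\right)} = \frac{3}{-2 - l}$)
$E{\left(C \right)} = \sqrt{\frac{3}{68} + \frac{6}{C}}$ ($E{\left(C \right)} = \sqrt{\frac{6}{C} - \frac{3}{2 + 2 \cdot 5 \left(-12 + 5\right)}} = \sqrt{\frac{6}{C} - \frac{3}{2 + 2 \cdot 5 \left(-7\right)}} = \sqrt{\frac{6}{C} - \frac{3}{2 - 70}} = \sqrt{\frac{6}{C} - \frac{3}{-68}} = \sqrt{\frac{6}{C} - - \frac{3}{68}} = \sqrt{\frac{6}{C} + \frac{3}{68}} = \sqrt{\frac{3}{68} + \frac{6}{C}}$)
$E{\left(-7 \right)} 247 = \frac{\sqrt{51} \sqrt{\frac{136 - 7}{-7}}}{34} \cdot 247 = \frac{\sqrt{51} \sqrt{\left(- \frac{1}{7}\right) 129}}{34} \cdot 247 = \frac{\sqrt{51} \sqrt{- \frac{129}{7}}}{34} \cdot 247 = \frac{\sqrt{51} \frac{i \sqrt{903}}{7}}{34} \cdot 247 = \frac{3 i \sqrt{5117}}{238} \cdot 247 = \frac{741 i \sqrt{5117}}{238}$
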